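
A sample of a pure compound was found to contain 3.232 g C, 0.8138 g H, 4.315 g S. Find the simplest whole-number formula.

C2H6S

Moles — C: 3.232 / 12.01 = 0.2691 mol; H: 0.8138 / 1.008 = 0.8073 mol; S: 4.315 / 32.07 = 0.1345 mol
Ratios (÷ 0.1345): C 2.000, H 6.000, S 1.000
≈ 2:6:1 → C2H6S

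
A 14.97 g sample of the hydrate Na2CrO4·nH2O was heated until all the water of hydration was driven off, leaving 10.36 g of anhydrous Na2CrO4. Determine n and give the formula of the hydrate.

Mass of water lost = 14.97 − 10.36 = 4.61 g → 4.61 / 18.02 = 0.2558 mol H2O
Molar mass of Na2CrO4 = 161.98 g/mol → mol Na2CrO4 = 10.36 / 161.98 = 0.06396
n = 0.2558 / 0.06396 = 4.00 ≈ 4 → Na2CrO4·4H2O

Na2CrO4·4H2O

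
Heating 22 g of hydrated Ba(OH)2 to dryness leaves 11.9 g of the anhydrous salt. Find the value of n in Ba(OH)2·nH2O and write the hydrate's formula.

Ba(OH)2·8H2O

Mass of water lost = 22 − 11.9 = 10.1 g → 10.1 / 18.02 = 0.5605 mol H2O
Molar mass of Ba(OH)2 = 171.35 g/mol → mol Ba(OH)2 = 11.9 / 171.35 = 0.06945
n = 0.5605 / 0.06945 = 8.07 ≈ 8 → Ba(OH)2·8H2O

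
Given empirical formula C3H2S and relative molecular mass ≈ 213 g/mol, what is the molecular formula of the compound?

C9H6S3

Empirical-formula mass = 70.12 g/mol
n = 213 / 70.12 = 3.04 ≈ 3
Molecular formula = (C3H2S)3 = C9H6S3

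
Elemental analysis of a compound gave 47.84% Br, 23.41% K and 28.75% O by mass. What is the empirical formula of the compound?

Assume 100 g: 47.84 g Br, 23.41 g K, 28.75 g O.
n(Br) = 47.84/79.90 = 0.5987, n(K) = 23.41/39.10 = 0.5987, n(O) = 28.75/16.00 = 1.797
Smallest is K at 0.5987 mol; normalising gives Br 1.000, K 1.000, O 3.001
≈ 1:1:3 → BrKO3

BrKO3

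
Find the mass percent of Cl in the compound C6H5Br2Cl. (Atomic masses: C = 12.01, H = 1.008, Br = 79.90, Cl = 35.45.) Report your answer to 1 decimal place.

Molar mass = 6(12.01) + 5(1.008) + 2(79.90) + 1(35.45) = 272.350 g/mol
Mass of Cl per mole = 1 × 35.45 = 35.450 g
% Cl = 35.450 / 272.350 × 100 = 13.0%

13.0%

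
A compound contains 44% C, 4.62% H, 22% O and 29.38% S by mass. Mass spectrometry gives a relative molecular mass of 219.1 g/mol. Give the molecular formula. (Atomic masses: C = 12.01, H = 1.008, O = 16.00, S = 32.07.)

C8H10O3S2

Assume 100 g: 44 g C, 4.62 g H, 22 g O, 29.38 g S.
C: 44 g ÷ 12.01 g/mol = 3.664 mol
H: 4.62 g ÷ 1.008 g/mol = 4.583 mol
O: 22 g ÷ 16.00 g/mol = 1.375 mol
S: 29.38 g ÷ 32.07 g/mol = 0.9161 mol
Divide by the smallest (0.9161 mol S): C 3.999, H 5.003, O 1.501, S 1.000
Multiply by 2: C 8.00, H 10.01, O 3.00, S 2.00 → C8H10O3S2
Empirical-formula mass = 218.30 g/mol
n = 219.1 / 218.30 = 1.00 ≈ 1
Molecular formula = empirical formula = C8H10O3S2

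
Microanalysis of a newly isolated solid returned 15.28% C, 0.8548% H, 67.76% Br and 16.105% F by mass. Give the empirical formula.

Assume 100 g: 15.28 g C, 0.8548 g H, 67.76 g Br, 16.105 g F.
C: 15.28 g ÷ 12.01 g/mol = 1.272 mol
H: 0.8548 g ÷ 1.008 g/mol = 0.848 mol
Br: 67.76 g ÷ 79.90 g/mol = 0.8481 mol
F: 16.105 g ÷ 19.00 g/mol = 0.8476 mol
Smallest is F at 0.8476 mol; normalising gives C 1.501, H 1.000, Br 1.001, F 1.000
Multiply by 2: C 3.00, H 2.00, Br 2.00, F 2.00 → C3H2Br2F2

C3H2Br2F2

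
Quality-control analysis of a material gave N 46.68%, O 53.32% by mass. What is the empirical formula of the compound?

NO

Assume 100 g: 46.68 g N, 53.32 g O.
Moles — N: 46.68 / 14.01 = 3.332 mol; O: 53.32 / 16.00 = 3.333 mol
Smallest is N at 3.332 mol; normalising gives N 1.000, O 1.000
≈ 1:1 → NO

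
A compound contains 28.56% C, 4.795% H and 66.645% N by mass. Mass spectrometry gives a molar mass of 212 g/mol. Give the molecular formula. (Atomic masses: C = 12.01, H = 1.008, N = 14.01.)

C5H10N10

Assume 100 g: 28.56 g C, 4.795 g H, 66.645 g N.
C: 28.56 g ÷ 12.01 g/mol = 2.378 mol
H: 4.795 g ÷ 1.008 g/mol = 4.757 mol
N: 66.645 g ÷ 14.01 g/mol = 4.757 mol
Ratios (÷ 2.378): C 1.000, H 2.000, N 2.000
≈ 1:2:2 → CH2N2
Empirical-formula mass = 42.05 g/mol
n = 212 / 42.05 = 5.04 ≈ 5
Molecular formula = (CH2N2)×5 = C5H10N10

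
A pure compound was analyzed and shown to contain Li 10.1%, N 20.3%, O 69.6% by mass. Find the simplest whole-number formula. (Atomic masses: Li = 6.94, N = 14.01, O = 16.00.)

Assume 100 g: 10.1 g Li, 20.3 g N, 69.6 g O.
n(Li) = 10.1/6.94 = 1.455, n(N) = 20.3/14.01 = 1.449, n(O) = 69.6/16.00 = 4.35
Smallest is N at 1.449 mol; normalising gives Li 1.004, N 1.000, O 3.002
≈ 1:1:3 → LiNO3

LiNO3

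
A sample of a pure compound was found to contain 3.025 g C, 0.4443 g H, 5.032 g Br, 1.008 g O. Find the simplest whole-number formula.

Moles — C: 3.025 / 12.01 = 0.2519 mol; H: 0.4443 / 1.008 = 0.4408 mol; Br: 5.032 / 79.90 = 0.06298 mol; O: 1.008 / 16.00 = 0.063 mol
Divide by the smallest (0.06298 mol Br): C 3.999, H 6.999, Br 1.000, O 1.000
Ratio ≈ 4:7:1:1, so the empirical formula is C4H7BrO

C4H7BrO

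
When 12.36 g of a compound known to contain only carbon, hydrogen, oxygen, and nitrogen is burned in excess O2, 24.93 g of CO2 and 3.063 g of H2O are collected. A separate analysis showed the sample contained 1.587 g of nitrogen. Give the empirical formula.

mol C = 24.93 / 44.01 = 0.5665; mass C = 0.5665 × 12.01 = 6.803 g
mol H = 2 × (3.063 / 18.02) = 0.3400; mass H = 0.3400 × 1.008 = 0.3427 g
mol N = 1.587 / 14.01 = 0.1133
mass O = 12.36 − (8.733) = 3.627 g → mol O = 0.2267
Smallest is N at 0.1133 mol; normalising gives C 5.001, H 3.001, N 1.000, O 2.001
Ratio ≈ 5:3:1:2, so the empirical formula is C5H3NO2

C5H3NO2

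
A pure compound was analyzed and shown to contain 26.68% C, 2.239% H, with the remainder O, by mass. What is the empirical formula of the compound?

CHO2

Assume 100 g: 26.68 g C, 2.239 g H, 71.081 g O.
C: 26.68 g ÷ 12.01 g/mol = 2.221 mol
H: 2.239 g ÷ 1.008 g/mol = 2.221 mol
O: 71.081 g ÷ 16.00 g/mol = 4.443 mol
Ratios (÷ 2.221): C 1.000, H 1.000, O 2.000
≈ 1:1:2 → CHO2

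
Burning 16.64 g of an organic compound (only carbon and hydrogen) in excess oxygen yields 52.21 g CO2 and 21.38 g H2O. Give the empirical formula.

CH2

mol C = 52.21 / 44.01 = 1.186; mass C = 1.186 × 12.01 = 14.25 g
mol H = 2 × (21.38 / 18.02) = 2.373; mass H = 2.373 × 1.008 = 2.392 g
Ratios (÷ 1.186): C 1.000, H 2.000
→ CH2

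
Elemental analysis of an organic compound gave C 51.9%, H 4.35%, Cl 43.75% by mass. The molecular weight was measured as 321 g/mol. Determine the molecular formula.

Assume 100 g: 51.9 g C, 4.35 g H, 43.75 g Cl.
C: 51.9 g ÷ 12.01 g/mol = 4.321 mol
H: 4.35 g ÷ 1.008 g/mol = 4.315 mol
Cl: 43.75 g ÷ 35.45 g/mol = 1.234 mol
Divide by the smallest (1.234 mol Cl): C 3.502, H 3.497, Cl 1.000
Multiply by 2: C 7.00, H 6.99, Cl 2.00 → C7H7Cl2
Empirical-formula mass = 162.03 g/mol
n = 321 / 162.03 = 1.98 ≈ 2
Molecular formula = (C7H7Cl2)×2 = C14H14Cl4

C14H14Cl4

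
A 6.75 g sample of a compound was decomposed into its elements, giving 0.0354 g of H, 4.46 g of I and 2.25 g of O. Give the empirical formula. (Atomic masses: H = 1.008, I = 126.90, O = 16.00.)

H: 0.0354 g ÷ 1.008 g/mol = 0.03512 mol
I: 4.46 g ÷ 126.90 g/mol = 0.03515 mol
O: 2.25 g ÷ 16.00 g/mol = 0.1406 mol
Ratios (÷ 0.03512): H 1.000, I 1.001, O 4.004
Ratio ≈ 1:1:4, so the empirical formula is HIO4

HIO4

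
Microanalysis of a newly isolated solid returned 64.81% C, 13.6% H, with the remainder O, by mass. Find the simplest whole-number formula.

C4H10O

Assume 100 g: 64.81 g C, 13.6 g H, 21.59 g O.
C: 64.81 g ÷ 12.01 g/mol = 5.396 mol
H: 13.6 g ÷ 1.008 g/mol = 13.49 mol
O: 21.59 g ÷ 16.00 g/mol = 1.349 mol
Ratios (÷ 1.349): C 3.999, H 9.999, O 1.000
≈ 4:10:1 → C4H10O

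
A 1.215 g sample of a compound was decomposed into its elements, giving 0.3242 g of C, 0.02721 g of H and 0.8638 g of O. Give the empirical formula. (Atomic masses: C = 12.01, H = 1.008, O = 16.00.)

n(C) = 0.3242/12.01 = 0.02699, n(H) = 0.02721/1.008 = 0.02699, n(O) = 0.8638/16.00 = 0.05399
Divide by the smallest (0.02699 mol H): C 1.000, H 1.000, O 2.000
≈ 1:1:2 → CHO2

CHO2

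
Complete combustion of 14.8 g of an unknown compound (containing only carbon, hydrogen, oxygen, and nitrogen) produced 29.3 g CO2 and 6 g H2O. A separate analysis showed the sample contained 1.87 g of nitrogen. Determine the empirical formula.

C5H5NO2

mol C = 29.3 / 44.01 = 0.6658; mass C = 0.6658 × 12.01 = 7.996 g
mol H = 2 × (6 / 18.02) = 0.6659; mass H = 0.6659 × 1.008 = 0.6713 g
mol N = 1.87 / 14.01 = 0.1335
mass O = 14.8 − (10.54) = 4.263 g → mol O = 0.2664
Smallest is N at 0.1335 mol; normalising gives C 4.988, H 4.989, N 1.000, O 1.996
→ C5H5NO2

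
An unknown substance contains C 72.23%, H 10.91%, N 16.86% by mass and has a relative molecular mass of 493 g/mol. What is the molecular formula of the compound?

C30H54N6

Assume 100 g: 72.23 g C, 10.91 g H, 16.86 g N.
Moles — C: 72.23 / 12.01 = 6.014 mol; H: 10.91 / 1.008 = 10.82 mol; N: 16.86 / 14.01 = 1.203 mol
Ratios (÷ 1.203): C 4.998, H 8.994, N 1.000
Ratio ≈ 5:9:1, so the empirical formula is C5H9N
Empirical-formula mass = 83.13 g/mol
n = 493 / 83.13 = 5.93 ≈ 6
Molecular formula = (C5H9N)×6 = C30H54N6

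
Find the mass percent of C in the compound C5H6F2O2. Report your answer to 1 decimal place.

44.1%

Molar mass = 5(12.01) + 6(1.008) + 2(19.00) + 2(16.00) = 136.098 g/mol
Mass of C per mole = 5 × 12.01 = 60.050 g
% C = 60.050 / 136.098 × 100 = 44.1%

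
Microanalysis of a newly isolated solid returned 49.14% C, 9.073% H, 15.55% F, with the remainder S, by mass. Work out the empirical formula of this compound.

Assume 100 g: 49.14 g C, 9.073 g H, 15.55 g F, 26.237 g S.
n(C) = 49.14/12.01 = 4.092, n(H) = 9.073/1.008 = 9.001, n(F) = 15.55/19.00 = 0.8184, n(S) = 26.237/32.07 = 0.8181
Ratios (÷ 0.8181): C 5.001, H 11.002, F 1.000, S 1.000
→ C5H11FS

C5H11FS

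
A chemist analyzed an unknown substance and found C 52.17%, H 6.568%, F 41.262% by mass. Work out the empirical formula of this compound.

C2H3F

Assume 100 g: 52.17 g C, 6.568 g H, 41.262 g F.
C: 52.17 g ÷ 12.01 g/mol = 4.344 mol
H: 6.568 g ÷ 1.008 g/mol = 6.516 mol
F: 41.262 g ÷ 19.00 g/mol = 2.172 mol
Smallest is F at 2.172 mol; normalising gives C 2.000, H 3.000, F 1.000
→ C2H3F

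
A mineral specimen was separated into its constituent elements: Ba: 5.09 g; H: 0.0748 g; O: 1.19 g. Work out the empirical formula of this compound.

n(Ba) = 5.09/137.33 = 0.03706, n(H) = 0.0748/1.008 = 0.07421, n(O) = 1.19/16.00 = 0.07437
Smallest is Ba at 0.03706 mol; normalising gives Ba 1.000, H 2.002, O 2.007
→ BaH2O2

BaH2O2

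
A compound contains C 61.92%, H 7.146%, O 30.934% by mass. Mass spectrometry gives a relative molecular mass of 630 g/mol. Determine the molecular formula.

C32H44O12

Assume 100 g: 61.92 g C, 7.146 g H, 30.934 g O.
Moles — C: 61.92 / 12.01 = 5.156 mol; H: 7.146 / 1.008 = 7.089 mol; O: 30.934 / 16.00 = 1.933 mol
Ratios (÷ 1.933): C 2.667, H 3.667, O 1.000
Multiply by 3: C 8.00, H 11.00, O 3.00 → C8H11O3
Empirical-formula mass = 155.17 g/mol
n = 630 / 155.17 = 4.06 ≈ 4
Molecular formula = (C8H11O3)×4 = C32H44O12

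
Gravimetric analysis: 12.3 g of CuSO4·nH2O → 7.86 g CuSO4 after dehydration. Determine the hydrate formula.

CuSO4·5H2O

Mass of water lost = 12.3 − 7.86 = 4.44 g → 4.44 / 18.02 = 0.2464 mol H2O
Molar mass of CuSO4 = 159.62 g/mol → mol CuSO4 = 7.86 / 159.62 = 0.04924
n = 0.2464 / 0.04924 = 5.00 ≈ 5 → CuSO4·5H2O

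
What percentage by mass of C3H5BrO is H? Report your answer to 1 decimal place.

Molar mass = 3(12.01) + 5(1.008) + 1(79.90) + 1(16.00) = 136.970 g/mol
Mass of H per mole = 5 × 1.008 = 5.040 g
% H = 5.040 / 136.970 × 100 = 3.7%

3.7%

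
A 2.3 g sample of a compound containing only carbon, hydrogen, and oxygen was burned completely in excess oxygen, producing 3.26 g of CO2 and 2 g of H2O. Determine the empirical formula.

mol C = 3.26 / 44.01 = 0.07407; mass C = 0.07407 × 12.01 = 0.8896 g
mol H = 2 × (2 / 18.02) = 0.2220; mass H = 0.2220 × 1.008 = 0.2238 g
mass O = 2.3 − (1.113) = 1.187 g → mol O = 0.07416
Smallest is C at 0.07407 mol; normalising gives C 1.000, H 2.997, O 1.001
Ratio ≈ 1:3:1, so the empirical formula is CH3O

CH3O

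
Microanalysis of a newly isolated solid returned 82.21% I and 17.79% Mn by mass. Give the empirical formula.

Assume 100 g: 82.21 g I, 17.79 g Mn.
Moles — I: 82.21 / 126.90 = 0.6478 mol; Mn: 17.79 / 54.94 = 0.3238 mol
Smallest is Mn at 0.3238 mol; normalising gives I 2.001, Mn 1.000
≈ 2:1 → I2Mn

I2Mn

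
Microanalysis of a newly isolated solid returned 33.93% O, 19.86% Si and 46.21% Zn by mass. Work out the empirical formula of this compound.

O3SiZn

Assume 100 g: 33.93 g O, 19.86 g Si, 46.21 g Zn.
O: 33.93 g ÷ 16.00 g/mol = 2.121 mol
Si: 19.86 g ÷ 28.09 g/mol = 0.707 mol
Zn: 46.21 g ÷ 65.38 g/mol = 0.7068 mol
Ratios (÷ 0.7068): O 3.000, Si 1.000, Zn 1.000
Ratio ≈ 3:1:1, so the empirical formula is O3SiZn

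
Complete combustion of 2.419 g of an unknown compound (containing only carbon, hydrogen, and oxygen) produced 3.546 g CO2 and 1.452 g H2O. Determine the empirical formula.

mol C = 3.546 / 44.01 = 0.08057; mass C = 0.08057 × 12.01 = 0.9677 g
mol H = 2 × (1.452 / 18.02) = 0.1612; mass H = 0.1612 × 1.008 = 0.1624 g
mass O = 2.419 − (1.130) = 1.289 g → mol O = 0.08055
Divide by the smallest (0.08055 mol O): C 1.000, H 2.001, O 1.000
≈ 1:2:1 → CH2O

CH2O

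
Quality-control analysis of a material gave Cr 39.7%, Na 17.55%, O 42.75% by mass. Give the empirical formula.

Assume 100 g: 39.7 g Cr, 17.55 g Na, 42.75 g O.
Cr: 39.7 g ÷ 52.00 g/mol = 0.7635 mol
Na: 17.55 g ÷ 22.99 g/mol = 0.7634 mol
O: 42.75 g ÷ 16.00 g/mol = 2.672 mol
Divide by the smallest (0.7634 mol Na): Cr 1.000, Na 1.000, O 3.500
×2: Cr 2.00, Na 2.00, O 7.00 → Cr2Na2O7

Cr2Na2O7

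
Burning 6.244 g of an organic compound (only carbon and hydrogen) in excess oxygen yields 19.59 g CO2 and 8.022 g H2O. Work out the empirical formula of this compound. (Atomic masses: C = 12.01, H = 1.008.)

CH2

mol C = 19.59 / 44.01 = 0.4451; mass C = 0.4451 × 12.01 = 5.346 g
mol H = 2 × (8.022 / 18.02) = 0.8903; mass H = 0.8903 × 1.008 = 0.8975 g
Smallest is C at 0.4451 mol; normalising gives C 1.000, H 2.000
→ CH2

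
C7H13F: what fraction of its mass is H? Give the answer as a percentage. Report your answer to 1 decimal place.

Molar mass = 7(12.01) + 13(1.008) + 1(19.00) = 116.174 g/mol
Mass of H per mole = 13 × 1.008 = 13.104 g
% H = 13.104 / 116.174 × 100 = 11.3%

11.3%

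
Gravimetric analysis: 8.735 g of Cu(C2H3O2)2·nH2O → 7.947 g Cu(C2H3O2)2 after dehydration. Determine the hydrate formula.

Cu(C2H3O2)2·H2O

Mass of water lost = 8.735 − 7.947 = 0.788 g → 0.788 / 18.02 = 0.04373 mol H2O
Molar mass of Cu(C2H3O2)2 = 181.64 g/mol → mol Cu(C2H3O2)2 = 7.947 / 181.64 = 0.04375
n = 0.04373 / 0.04375 = 1.00 ≈ 1 → Cu(C2H3O2)2·H2O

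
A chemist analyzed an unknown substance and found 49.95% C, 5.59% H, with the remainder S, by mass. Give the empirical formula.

Assume 100 g: 49.95 g C, 5.59 g H, 44.46 g S.
C: 49.95 g ÷ 12.01 g/mol = 4.159 mol
H: 5.59 g ÷ 1.008 g/mol = 5.546 mol
S: 44.46 g ÷ 32.07 g/mol = 1.386 mol
Ratios (÷ 1.386): C 3.000, H 4.000, S 1.000
Ratio ≈ 3:4:1, so the empirical formula is C3H4S

C3H4S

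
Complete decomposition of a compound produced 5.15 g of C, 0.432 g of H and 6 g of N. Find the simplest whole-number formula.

Moles — C: 5.15 / 12.01 = 0.4288 mol; H: 0.432 / 1.008 = 0.4286 mol; N: 6 / 14.01 = 0.4283 mol
Smallest is N at 0.4283 mol; normalising gives C 1.001, H 1.001, N 1.000
→ CHN

CHN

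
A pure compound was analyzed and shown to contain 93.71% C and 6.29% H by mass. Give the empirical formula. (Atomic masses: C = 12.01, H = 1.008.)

Assume 100 g: 93.71 g C, 6.29 g H.
Moles — C: 93.71 / 12.01 = 7.803 mol; H: 6.29 / 1.008 = 6.24 mol
Divide by the smallest (6.24 mol H): C 1.250, H 1.000
Scaling by 4: C 5.00, H 4.00 → C5H4

C5H4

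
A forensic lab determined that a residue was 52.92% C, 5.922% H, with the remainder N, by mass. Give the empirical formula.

Assume 100 g: 52.92 g C, 5.922 g H, 41.158 g N.
n(C) = 52.92/12.01 = 4.406, n(H) = 5.922/1.008 = 5.875, n(N) = 41.158/14.01 = 2.938
Ratios (÷ 2.938): C 1.500, H 2.000, N 1.000
×2: C 3.00, H 4.00, N 2.00 → C3H4N2

C3H4N2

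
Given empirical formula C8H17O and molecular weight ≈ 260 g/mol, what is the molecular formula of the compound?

C16H34O2

Empirical-formula mass = 129.22 g/mol
n = 260 / 129.22 = 2.01 ≈ 2
Molecular formula = (C8H17O)2 = C16H34O2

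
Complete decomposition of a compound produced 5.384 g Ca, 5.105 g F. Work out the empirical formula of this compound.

CaF2

Ca: 5.384 g ÷ 40.08 g/mol = 0.1343 mol
F: 5.105 g ÷ 19.00 g/mol = 0.2687 mol
Smallest is Ca at 0.1343 mol; normalising gives Ca 1.000, F 2.000
→ CaF2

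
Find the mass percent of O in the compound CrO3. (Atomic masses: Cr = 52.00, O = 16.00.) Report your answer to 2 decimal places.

48.00%

Molar mass = 1(52.00) + 3(16.00) = 100.000 g/mol
Mass of O per mole = 3 × 16.00 = 48.000 g
% O = 48.000 / 100.000 × 100 = 48.00%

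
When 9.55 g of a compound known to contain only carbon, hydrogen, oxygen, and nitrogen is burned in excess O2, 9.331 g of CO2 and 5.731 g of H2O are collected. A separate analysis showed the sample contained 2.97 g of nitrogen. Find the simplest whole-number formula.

CH3NO

mol C = 9.331 / 44.01 = 0.2120; mass C = 0.2120 × 12.01 = 2.546 g
mol H = 2 × (5.731 / 18.02) = 0.6361; mass H = 0.6361 × 1.008 = 0.6412 g
mol N = 2.97 / 14.01 = 0.2120
mass O = 9.55 − (6.158) = 3.392 g → mol O = 0.2120
Divide by the smallest (0.212 mol N): C 1.000, H 3.000, N 1.000, O 1.000
→ CH3NO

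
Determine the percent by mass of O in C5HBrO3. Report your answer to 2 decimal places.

Molar mass = 5(12.01) + 1(1.008) + 1(79.90) + 3(16.00) = 188.958 g/mol
Mass of O per mole = 3 × 16.00 = 48.000 g
% O = 48.000 / 188.958 × 100 = 25.40%

25.40%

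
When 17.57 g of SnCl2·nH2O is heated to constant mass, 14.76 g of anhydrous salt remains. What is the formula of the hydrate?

Mass of water lost = 17.57 − 14.76 = 2.81 g → 2.81 / 18.02 = 0.1559 mol H2O
Molar mass of SnCl2 = 189.61 g/mol → mol SnCl2 = 14.76 / 189.61 = 0.07784
n = 0.1559 / 0.07784 = 2.00 ≈ 2 → SnCl2·2H2O

SnCl2·2H2O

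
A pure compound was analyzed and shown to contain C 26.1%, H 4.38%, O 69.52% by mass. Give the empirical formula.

CH2O2

Assume 100 g: 26.1 g C, 4.38 g H, 69.52 g O.
C: 26.1 g ÷ 12.01 g/mol = 2.173 mol
H: 4.38 g ÷ 1.008 g/mol = 4.345 mol
O: 69.52 g ÷ 16.00 g/mol = 4.345 mol
Ratios (÷ 2.173): C 1.000, H 1.999, O 1.999
≈ 1:2:2 → CH2O2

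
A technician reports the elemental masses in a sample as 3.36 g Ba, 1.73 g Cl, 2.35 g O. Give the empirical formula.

Ba: 3.36 g ÷ 137.33 g/mol = 0.02447 mol
Cl: 1.73 g ÷ 35.45 g/mol = 0.0488 mol
O: 2.35 g ÷ 16.00 g/mol = 0.1469 mol
Smallest is Ba at 0.02447 mol; normalising gives Ba 1.000, Cl 1.995, O 6.003
Ratio ≈ 1:2:6, so the empirical formula is BaCl2O6

BaCl2O6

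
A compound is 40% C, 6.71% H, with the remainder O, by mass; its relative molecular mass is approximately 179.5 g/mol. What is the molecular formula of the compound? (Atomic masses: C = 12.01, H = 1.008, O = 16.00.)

C6H12O6

Assume 100 g: 40 g C, 6.71 g H, 53.29 g O.
n(C) = 40/12.01 = 3.331, n(H) = 6.71/1.008 = 6.657, n(O) = 53.29/16.00 = 3.331
Ratios (÷ 3.331): C 1.000, H 1.999, O 1.000
Ratio ≈ 1:2:1, so the empirical formula is CH2O
Empirical-formula mass = 30.03 g/mol
n = 179.5 / 30.03 = 5.98 ≈ 6
Molecular formula = (CH2O)×6 = C6H12O6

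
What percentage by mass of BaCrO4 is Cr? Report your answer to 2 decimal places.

Molar mass = 1(137.33) + 1(52.00) + 4(16.00) = 253.330 g/mol
Mass of Cr per mole = 1 × 52.00 = 52.000 g
% Cr = 52.000 / 253.330 × 100 = 20.53%

20.53%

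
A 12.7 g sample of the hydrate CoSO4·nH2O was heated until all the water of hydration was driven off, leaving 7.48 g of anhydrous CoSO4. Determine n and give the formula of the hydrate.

Mass of water lost = 12.7 − 7.48 = 5.22 g → 5.22 / 18.02 = 0.2897 mol H2O
Molar mass of CoSO4 = 155.00 g/mol → mol CoSO4 = 7.48 / 155.00 = 0.04826
n = 0.2897 / 0.04826 = 6.00 ≈ 6 → CoSO4·6H2O

CoSO4·6H2O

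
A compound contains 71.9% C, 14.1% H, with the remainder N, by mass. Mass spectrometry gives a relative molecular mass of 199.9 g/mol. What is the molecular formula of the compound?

C12H28N2

Assume 100 g: 71.9 g C, 14.1 g H, 14 g N.
C: 71.9 g ÷ 12.01 g/mol = 5.987 mol
H: 14.1 g ÷ 1.008 g/mol = 13.99 mol
N: 14 g ÷ 14.01 g/mol = 0.9993 mol
Ratios (÷ 0.9993): C 5.991, H 13.998, N 1.000
→ C6H14N
Empirical-formula mass = 100.18 g/mol
n = 199.9 / 100.18 = 2.00 ≈ 2
Molecular formula = (C6H14N)×2 = C12H28N2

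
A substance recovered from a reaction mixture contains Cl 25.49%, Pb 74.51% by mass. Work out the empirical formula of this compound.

Assume 100 g: 25.49 g Cl, 74.51 g Pb.
n(Cl) = 25.49/35.45 = 0.719, n(Pb) = 74.51/207.2 = 0.3596
Ratios (÷ 0.3596): Cl 2.000, Pb 1.000
≈ 2:1 → Cl2Pb

Cl2Pb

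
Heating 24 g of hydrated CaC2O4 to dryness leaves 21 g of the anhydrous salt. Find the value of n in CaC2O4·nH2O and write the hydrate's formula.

CaC2O4·H2O

Mass of water lost = 24 − 21 = 3 g → 3 / 18.02 = 0.1665 mol H2O
Molar mass of CaC2O4 = 128.10 g/mol → mol CaC2O4 = 21 / 128.10 = 0.1639
n = 0.1665 / 0.1639 = 1.02 ≈ 1 → CaC2O4·H2O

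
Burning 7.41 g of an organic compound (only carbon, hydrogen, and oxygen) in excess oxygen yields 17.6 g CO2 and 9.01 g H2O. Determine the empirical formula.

C4H10O

mol C = 17.6 / 44.01 = 0.3999; mass C = 0.3999 × 12.01 = 4.803 g
mol H = 2 × (9.01 / 18.02) = 1.000; mass H = 1.000 × 1.008 = 1.008 g
mass O = 7.41 − (5.811) = 1.599 g → mol O = 0.09994
Divide by the smallest (0.09994 mol O): C 4.001, H 10.006, O 1.000
≈ 4:10:1 → C4H10O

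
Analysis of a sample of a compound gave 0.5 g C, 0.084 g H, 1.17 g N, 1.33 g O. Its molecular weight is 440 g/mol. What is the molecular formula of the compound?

C6H12N12O12

Moles — C: 0.5 / 12.01 = 0.04163 mol; H: 0.084 / 1.008 = 0.08333 mol; N: 1.17 / 14.01 = 0.08351 mol; O: 1.33 / 16.00 = 0.08313 mol
Smallest is C at 0.04163 mol; normalising gives C 1.000, H 2.002, N 2.006, O 1.997
≈ 1:2:2:2 → CH2N2O2
Empirical-formula mass = 74.05 g/mol
n = 440 / 74.05 = 5.94 ≈ 6
Molecular formula = (CH2N2O2)×6 = C6H12N12O12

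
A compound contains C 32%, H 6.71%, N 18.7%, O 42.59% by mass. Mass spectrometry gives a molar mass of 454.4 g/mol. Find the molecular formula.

Assume 100 g: 32 g C, 6.71 g H, 18.7 g N, 42.59 g O.
Moles — C: 32 / 12.01 = 2.664 mol; H: 6.71 / 1.008 = 6.657 mol; N: 18.7 / 14.01 = 1.335 mol; O: 42.59 / 16.00 = 2.662 mol
Divide by the smallest (1.335 mol N): C 1.996, H 4.987, N 1.000, O 1.994
≈ 2:5:1:2 → C2H5NO2
Empirical-formula mass = 75.07 g/mol
n = 454.4 / 75.07 = 6.05 ≈ 6
Molecular formula = (C2H5NO2)×6 = C12H30N6O12

C12H30N6O12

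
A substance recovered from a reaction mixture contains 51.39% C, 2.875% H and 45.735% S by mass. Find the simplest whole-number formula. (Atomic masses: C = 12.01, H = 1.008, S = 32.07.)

Assume 100 g: 51.39 g C, 2.875 g H, 45.735 g S.
n(C) = 51.39/12.01 = 4.279, n(H) = 2.875/1.008 = 2.852, n(S) = 45.735/32.07 = 1.426
Ratios (÷ 1.426): C 3.000, H 2.000, S 1.000
≈ 3:2:1 → C3H2S

C3H2S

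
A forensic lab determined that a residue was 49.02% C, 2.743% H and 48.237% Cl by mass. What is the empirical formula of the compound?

C3H2Cl

Assume 100 g: 49.02 g C, 2.743 g H, 48.237 g Cl.
Moles — C: 49.02 / 12.01 = 4.082 mol; H: 2.743 / 1.008 = 2.721 mol; Cl: 48.237 / 35.45 = 1.361 mol
Smallest is Cl at 1.361 mol; normalising gives C 3.000, H 2.000, Cl 1.000
→ C3H2Cl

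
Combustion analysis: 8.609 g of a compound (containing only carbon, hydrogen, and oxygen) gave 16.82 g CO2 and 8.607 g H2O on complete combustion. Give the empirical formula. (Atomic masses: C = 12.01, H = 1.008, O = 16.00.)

mol C = 16.82 / 44.01 = 0.3822; mass C = 0.3822 × 12.01 = 4.590 g
mol H = 2 × (8.607 / 18.02) = 0.9553; mass H = 0.9553 × 1.008 = 0.9629 g
mass O = 8.609 − (5.553) = 3.056 g → mol O = 0.1910
Smallest is O at 0.191 mol; normalising gives C 2.001, H 5.001, O 1.000
≈ 2:5:1 → C2H5O

C2H5O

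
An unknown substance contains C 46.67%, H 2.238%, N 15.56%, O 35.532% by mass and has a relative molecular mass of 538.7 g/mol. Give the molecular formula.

Assume 100 g: 46.67 g C, 2.238 g H, 15.56 g N, 35.532 g O.
C: 46.67 g ÷ 12.01 g/mol = 3.886 mol
H: 2.238 g ÷ 1.008 g/mol = 2.22 mol
N: 15.56 g ÷ 14.01 g/mol = 1.111 mol
O: 35.532 g ÷ 16.00 g/mol = 2.221 mol
Divide by the smallest (1.111 mol N): C 3.499, H 1.999, N 1.000, O 2.000
Scaling by 2: C 7.00, H 4.00, N 2.00, O 4.00 → C7H4N2O4
Empirical-formula mass = 180.12 g/mol
n = 538.7 / 180.12 = 2.99 ≈ 3
Molecular formula = (C7H4N2O4)×3 = C21H12N6O12

C21H12N6O12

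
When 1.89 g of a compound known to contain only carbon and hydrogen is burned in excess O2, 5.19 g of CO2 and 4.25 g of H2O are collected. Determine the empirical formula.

CH4

mol C = 5.19 / 44.01 = 0.1179; mass C = 0.1179 × 12.01 = 1.416 g
mol H = 2 × (4.25 / 18.02) = 0.4717; mass H = 0.4717 × 1.008 = 0.4755 g
Ratios (÷ 0.1179): C 1.000, H 4.000
≈ 1:4 → CH4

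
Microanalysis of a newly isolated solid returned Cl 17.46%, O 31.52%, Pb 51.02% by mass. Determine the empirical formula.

Assume 100 g: 17.46 g Cl, 31.52 g O, 51.02 g Pb.
n(Cl) = 17.46/35.45 = 0.4925, n(O) = 31.52/16.00 = 1.97, n(Pb) = 51.02/207.2 = 0.2462
Ratios (÷ 0.2462): Cl 2.000, O 8.000, Pb 1.000
Ratio ≈ 2:8:1, so the empirical formula is Cl2O8Pb

Cl2O8Pb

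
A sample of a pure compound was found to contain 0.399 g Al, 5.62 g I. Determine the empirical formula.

Moles — Al: 0.399 / 26.98 = 0.01479 mol; I: 5.62 / 126.90 = 0.04429 mol
Divide by the smallest (0.01479 mol Al): Al 1.000, I 2.995
Ratio ≈ 1:3, so the empirical formula is AlI3

AlI3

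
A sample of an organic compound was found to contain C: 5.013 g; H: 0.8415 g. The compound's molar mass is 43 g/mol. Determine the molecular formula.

C3H6

C: 5.013 g ÷ 12.01 g/mol = 0.4174 mol
H: 0.8415 g ÷ 1.008 g/mol = 0.8348 mol
Divide by the smallest (0.4174 mol C): C 1.000, H 2.000
≈ 1:2 → CH2
Empirical-formula mass = 14.03 g/mol
n = 43 / 14.03 = 3.07 ≈ 3
Molecular formula = (CH2)×3 = C3H6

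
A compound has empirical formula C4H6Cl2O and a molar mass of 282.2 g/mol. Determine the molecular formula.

C8H12Cl4O2

Empirical-formula mass = 140.99 g/mol
n = 282.2 / 140.99 = 2.00 ≈ 2
Molecular formula = (C4H6Cl2O)2 = C8H12Cl4O2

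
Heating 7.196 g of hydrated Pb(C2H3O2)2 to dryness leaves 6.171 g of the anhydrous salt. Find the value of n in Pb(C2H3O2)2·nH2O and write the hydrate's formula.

Pb(C2H3O2)2·3H2O

Mass of water lost = 7.196 − 6.171 = 1.025 g → 1.025 / 18.02 = 0.05688 mol H2O
Molar mass of Pb(C2H3O2)2 = 325.29 g/mol → mol Pb(C2H3O2)2 = 6.171 / 325.29 = 0.01897
n = 0.05688 / 0.01897 = 3.00 ≈ 3 → Pb(C2H3O2)2·3H2O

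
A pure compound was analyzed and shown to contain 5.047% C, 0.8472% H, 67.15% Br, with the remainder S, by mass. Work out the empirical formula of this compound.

Assume 100 g: 5.047 g C, 0.8472 g H, 67.15 g Br, 26.956 g S.
C: 5.047 g ÷ 12.01 g/mol = 0.4202 mol
H: 0.8472 g ÷ 1.008 g/mol = 0.8405 mol
Br: 67.15 g ÷ 79.90 g/mol = 0.8404 mol
S: 26.956 g ÷ 32.07 g/mol = 0.8405 mol
Ratios (÷ 0.4202): C 1.000, H 2.000, Br 2.000, S 2.000
→ CH2Br2S2

CH2Br2S2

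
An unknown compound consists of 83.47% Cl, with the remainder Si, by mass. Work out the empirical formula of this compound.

Cl4Si

Assume 100 g: 83.47 g Cl, 16.53 g Si.
Cl: 83.47 g ÷ 35.45 g/mol = 2.355 mol
Si: 16.53 g ÷ 28.09 g/mol = 0.5885 mol
Divide by the smallest (0.5885 mol Si): Cl 4.001, Si 1.000
≈ 4:1 → Cl4Si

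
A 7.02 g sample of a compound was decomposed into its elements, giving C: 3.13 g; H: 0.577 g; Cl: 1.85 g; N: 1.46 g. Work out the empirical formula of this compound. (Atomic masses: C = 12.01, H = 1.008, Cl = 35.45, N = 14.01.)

C5H11ClN2

C: 3.13 g ÷ 12.01 g/mol = 0.2606 mol
H: 0.577 g ÷ 1.008 g/mol = 0.5724 mol
Cl: 1.85 g ÷ 35.45 g/mol = 0.05219 mol
N: 1.46 g ÷ 14.01 g/mol = 0.1042 mol
Divide by the smallest (0.05219 mol Cl): C 4.994, H 10.969, Cl 1.000, N 1.997
≈ 5:11:1:2 → C5H11ClN2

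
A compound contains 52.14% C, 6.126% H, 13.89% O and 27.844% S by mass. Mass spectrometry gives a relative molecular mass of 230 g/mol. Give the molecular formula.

Assume 100 g: 52.14 g C, 6.126 g H, 13.89 g O, 27.844 g S.
n(C) = 52.14/12.01 = 4.341, n(H) = 6.126/1.008 = 6.077, n(O) = 13.89/16.00 = 0.8681, n(S) = 27.844/32.07 = 0.8682
Ratios (÷ 0.8681): C 5.001, H 7.001, O 1.000, S 1.000
Ratio ≈ 5:7:1:1, so the empirical formula is C5H7OS
Empirical-formula mass = 115.18 g/mol
n = 230 / 115.18 = 2.00 ≈ 2
Molecular formula = (C5H7OS)×2 = C10H14O2S2

C10H14O2S2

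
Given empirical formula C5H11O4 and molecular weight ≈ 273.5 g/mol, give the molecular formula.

Empirical-formula mass = 135.14 g/mol
n = 273.5 / 135.14 = 2.02 ≈ 2
Molecular formula = (C5H11O4)2 = C10H22O8

C10H22O8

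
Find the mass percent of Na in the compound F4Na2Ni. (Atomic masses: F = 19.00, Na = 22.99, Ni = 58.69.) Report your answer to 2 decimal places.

25.45%

Molar mass = 4(19.00) + 2(22.99) + 1(58.69) = 180.670 g/mol
Mass of Na per mole = 2 × 22.99 = 45.980 g
% Na = 45.980 / 180.670 × 100 = 25.45%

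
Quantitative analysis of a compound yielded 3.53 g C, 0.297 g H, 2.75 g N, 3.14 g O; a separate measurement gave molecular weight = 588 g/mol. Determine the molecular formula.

C18H18N12O12

Moles — C: 3.53 / 12.01 = 0.2939 mol; H: 0.297 / 1.008 = 0.2946 mol; N: 2.75 / 14.01 = 0.1963 mol; O: 3.14 / 16.00 = 0.1963 mol
Divide by the smallest (0.1963 mol O): C 1.498, H 1.501, N 1.000, O 1.000
Scaling by 2: C 3.00, H 3.00, N 2.00, O 2.00 → C3H3N2O2
Empirical-formula mass = 99.07 g/mol
n = 588 / 99.07 = 5.93 ≈ 6
Molecular formula = (C3H3N2O2)×6 = C18H18N12O12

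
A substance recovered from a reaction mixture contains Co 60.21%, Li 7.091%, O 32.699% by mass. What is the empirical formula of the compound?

CoLiO2

Assume 100 g: 60.21 g Co, 7.091 g Li, 32.699 g O.
Co: 60.21 g ÷ 58.93 g/mol = 1.022 mol
Li: 7.091 g ÷ 6.94 g/mol = 1.022 mol
O: 32.699 g ÷ 16.00 g/mol = 2.044 mol
Divide by the smallest (1.022 mol Co): Co 1.000, Li 1.000, O 2.000
≈ 1:1:2 → CoLiO2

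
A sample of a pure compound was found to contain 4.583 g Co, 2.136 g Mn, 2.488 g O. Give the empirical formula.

Co: 4.583 g ÷ 58.93 g/mol = 0.07777 mol
Mn: 2.136 g ÷ 54.94 g/mol = 0.03888 mol
O: 2.488 g ÷ 16.00 g/mol = 0.1555 mol
Smallest is Mn at 0.03888 mol; normalising gives Co 2.000, Mn 1.000, O 4.000
≈ 2:1:4 → Co2MnO4

Co2MnO4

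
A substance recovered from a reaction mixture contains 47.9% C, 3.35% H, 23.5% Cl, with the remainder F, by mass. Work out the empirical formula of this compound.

Assume 100 g: 47.9 g C, 3.35 g H, 23.5 g Cl, 25.25 g F.
n(C) = 47.9/12.01 = 3.988, n(H) = 3.35/1.008 = 3.323, n(Cl) = 23.5/35.45 = 0.6629, n(F) = 25.25/19.00 = 1.329
Ratios (÷ 0.6629): C 6.016, H 5.013, Cl 1.000, F 2.005
→ C6H5ClF2

C6H5ClF2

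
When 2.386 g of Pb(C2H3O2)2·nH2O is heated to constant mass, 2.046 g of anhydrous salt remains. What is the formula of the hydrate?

Pb(C2H3O2)2·3H2O

Mass of water lost = 2.386 − 2.046 = 0.34 g → 0.34 / 18.02 = 0.01887 mol H2O
Molar mass of Pb(C2H3O2)2 = 325.29 g/mol → mol Pb(C2H3O2)2 = 2.046 / 325.29 = 0.00629
n = 0.01887 / 0.00629 = 3.00 ≈ 3 → Pb(C2H3O2)2·3H2O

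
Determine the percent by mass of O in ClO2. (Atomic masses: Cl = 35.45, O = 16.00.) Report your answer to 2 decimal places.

47.44%

Molar mass = 1(35.45) + 2(16.00) = 67.450 g/mol
Mass of O per mole = 2 × 16.00 = 32.000 g
% O = 32.000 / 67.450 × 100 = 47.44%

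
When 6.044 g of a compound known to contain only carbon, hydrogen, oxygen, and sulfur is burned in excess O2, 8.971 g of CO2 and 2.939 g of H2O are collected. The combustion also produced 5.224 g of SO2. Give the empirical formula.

mol C = 8.971 / 44.01 = 0.2038; mass C = 0.2038 × 12.01 = 2.448 g
mol H = 2 × (2.939 / 18.02) = 0.3262; mass H = 0.3262 × 1.008 = 0.3288 g
mol S = 5.224 / 64.07 = 0.08154; mass S = 2.615 g
mass O = 6.044 − (5.392) = 0.6522 g → mol O = 0.04076
Ratios (÷ 0.04076): C 5.000, H 8.002, O 1.000, S 2.000
→ C5H8OS2

C5H8OS2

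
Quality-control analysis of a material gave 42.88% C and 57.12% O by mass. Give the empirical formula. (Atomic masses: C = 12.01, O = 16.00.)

CO

Assume 100 g: 42.88 g C, 57.12 g O.
n(C) = 42.88/12.01 = 3.57, n(O) = 57.12/16.00 = 3.57
Ratios (÷ 3.57): C 1.000, O 1.000
Ratio ≈ 1:1, so the empirical formula is CO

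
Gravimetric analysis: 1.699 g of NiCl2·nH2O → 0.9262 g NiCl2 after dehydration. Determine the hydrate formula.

NiCl2·6H2O

Mass of water lost = 1.699 − 0.9262 = 0.7728 g → 0.7728 / 18.02 = 0.04289 mol H2O
Molar mass of NiCl2 = 129.59 g/mol → mol NiCl2 = 0.9262 / 129.59 = 0.007147
n = 0.04289 / 0.007147 = 6.00 ≈ 6 → NiCl2·6H2O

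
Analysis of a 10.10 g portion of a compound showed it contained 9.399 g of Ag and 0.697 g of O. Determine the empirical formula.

Ag2O

Ag: 9.399 g ÷ 107.87 g/mol = 0.08713 mol
O: 0.697 g ÷ 16.00 g/mol = 0.04356 mol
Ratios (÷ 0.04356): Ag 2.000, O 1.000
≈ 2:1 → Ag2O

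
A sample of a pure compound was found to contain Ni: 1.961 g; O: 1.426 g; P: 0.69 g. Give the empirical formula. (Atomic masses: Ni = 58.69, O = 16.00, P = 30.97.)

Ni: 1.961 g ÷ 58.69 g/mol = 0.03341 mol
O: 1.426 g ÷ 16.00 g/mol = 0.08912 mol
P: 0.69 g ÷ 30.97 g/mol = 0.02228 mol
Ratios (÷ 0.02228): Ni 1.500, O 4.000, P 1.000
×2: Ni 3.00, O 8.00, P 2.00 → Ni3O8P2

Ni3O8P2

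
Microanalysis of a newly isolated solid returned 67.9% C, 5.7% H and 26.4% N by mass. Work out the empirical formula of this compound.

C3H3N

Assume 100 g: 67.9 g C, 5.7 g H, 26.4 g N.
Moles — C: 67.9 / 12.01 = 5.654 mol; H: 5.7 / 1.008 = 5.655 mol; N: 26.4 / 14.01 = 1.884 mol
Divide by the smallest (1.884 mol N): C 3.000, H 3.001, N 1.000
≈ 3:3:1 → C3H3N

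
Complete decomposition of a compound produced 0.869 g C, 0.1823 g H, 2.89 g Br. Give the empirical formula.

Moles — C: 0.869 / 12.01 = 0.07236 mol; H: 0.1823 / 1.008 = 0.1809 mol; Br: 2.89 / 79.90 = 0.03617 mol
Ratios (÷ 0.03617): C 2.000, H 5.000, Br 1.000
≈ 2:5:1 → C2H5Br

C2H5Br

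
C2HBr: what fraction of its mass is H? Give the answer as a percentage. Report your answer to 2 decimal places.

0.96%

Molar mass = 2(12.01) + 1(1.008) + 1(79.90) = 104.928 g/mol
Mass of H per mole = 1 × 1.008 = 1.008 g
% H = 1.008 / 104.928 × 100 = 0.96%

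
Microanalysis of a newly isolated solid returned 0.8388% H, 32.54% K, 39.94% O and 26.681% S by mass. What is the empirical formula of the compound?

HKO3S

Assume 100 g: 0.8388 g H, 32.54 g K, 39.94 g O, 26.681 g S.
H: 0.8388 g ÷ 1.008 g/mol = 0.8321 mol
K: 32.54 g ÷ 39.10 g/mol = 0.8322 mol
O: 39.94 g ÷ 16.00 g/mol = 2.496 mol
S: 26.681 g ÷ 32.07 g/mol = 0.832 mol
Ratios (÷ 0.832): H 1.000, K 1.000, O 3.000, S 1.000
≈ 1:1:3:1 → HKO3S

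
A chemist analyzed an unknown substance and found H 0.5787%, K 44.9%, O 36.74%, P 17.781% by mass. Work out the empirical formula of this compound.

HK2O4P

Assume 100 g: 0.5787 g H, 44.9 g K, 36.74 g O, 17.781 g P.
n(H) = 0.5787/1.008 = 0.5741, n(K) = 44.9/39.10 = 1.148, n(O) = 36.74/16.00 = 2.296, n(P) = 17.781/30.97 = 0.5741
Ratios (÷ 0.5741): H 1.000, K 2.000, O 4.000, P 1.000
≈ 1:2:4:1 → HK2O4P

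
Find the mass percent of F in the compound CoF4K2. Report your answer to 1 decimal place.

35.7%

Molar mass = 1(58.93) + 4(19.00) + 2(39.10) = 213.130 g/mol
Mass of F per mole = 4 × 19.00 = 76.000 g
% F = 76.000 / 213.130 × 100 = 35.7%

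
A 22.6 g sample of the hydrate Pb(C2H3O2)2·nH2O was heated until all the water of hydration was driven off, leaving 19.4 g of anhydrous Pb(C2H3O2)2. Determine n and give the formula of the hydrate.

Pb(C2H3O2)2·3H2O

Mass of water lost = 22.6 − 19.4 = 3.2 g → 3.2 / 18.02 = 0.1776 mol H2O
Molar mass of Pb(C2H3O2)2 = 325.29 g/mol → mol Pb(C2H3O2)2 = 19.4 / 325.29 = 0.05964
n = 0.1776 / 0.05964 = 2.98 ≈ 3 → Pb(C2H3O2)2·3H2O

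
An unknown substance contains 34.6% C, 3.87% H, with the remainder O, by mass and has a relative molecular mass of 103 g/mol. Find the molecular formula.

C3H4O4

Assume 100 g: 34.6 g C, 3.87 g H, 61.53 g O.
Moles — C: 34.6 / 12.01 = 2.881 mol; H: 3.87 / 1.008 = 3.839 mol; O: 61.53 / 16.00 = 3.846 mol
Smallest is C at 2.881 mol; normalising gives C 1.000, H 1.333, O 1.335
Multiply by 3: C 3.00, H 4.00, O 4.00 → C3H4O4
Empirical-formula mass = 104.06 g/mol
n = 103 / 104.06 = 0.99 ≈ 1
Molecular formula = empirical formula = C3H4O4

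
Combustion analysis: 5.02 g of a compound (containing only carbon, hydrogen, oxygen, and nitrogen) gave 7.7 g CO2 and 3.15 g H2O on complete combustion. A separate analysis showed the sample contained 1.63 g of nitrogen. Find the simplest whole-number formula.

C3H6N2O

mol C = 7.7 / 44.01 = 0.1750; mass C = 0.1750 × 12.01 = 2.101 g
mol H = 2 × (3.15 / 18.02) = 0.3496; mass H = 0.3496 × 1.008 = 0.3524 g
mol N = 1.63 / 14.01 = 0.1163
mass O = 5.02 − (4.084) = 0.9363 g → mol O = 0.05852
Smallest is O at 0.05852 mol; normalising gives C 2.990, H 5.974, N 1.988, O 1.000
Ratio ≈ 3:6:2:1, so the empirical formula is C3H6N2O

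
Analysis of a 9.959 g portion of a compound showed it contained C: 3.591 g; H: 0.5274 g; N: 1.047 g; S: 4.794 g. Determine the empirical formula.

Moles — C: 3.591 / 12.01 = 0.299 mol; H: 0.5274 / 1.008 = 0.5232 mol; N: 1.047 / 14.01 = 0.07473 mol; S: 4.794 / 32.07 = 0.1495 mol
Smallest is N at 0.07473 mol; normalising gives C 4.001, H 7.001, N 1.000, S 2.000
Ratio ≈ 4:7:1:2, so the empirical formula is C4H7NS2

C4H7NS2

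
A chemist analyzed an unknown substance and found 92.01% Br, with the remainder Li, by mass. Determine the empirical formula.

Assume 100 g: 92.01 g Br, 7.99 g Li.
Br: 92.01 g ÷ 79.90 g/mol = 1.152 mol
Li: 7.99 g ÷ 6.94 g/mol = 1.151 mol
Divide by the smallest (1.151 mol Li): Br 1.000, Li 1.000
≈ 1:1 → BrLi

BrLi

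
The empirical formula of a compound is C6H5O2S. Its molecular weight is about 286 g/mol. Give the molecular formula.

Empirical-formula mass = 141.17 g/mol
n = 286 / 141.17 = 2.03 ≈ 2
Molecular formula = (C6H5O2S)2 = C12H10O4S2

C12H10O4S2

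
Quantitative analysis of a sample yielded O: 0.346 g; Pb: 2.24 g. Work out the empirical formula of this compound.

O: 0.346 g ÷ 16.00 g/mol = 0.02162 mol
Pb: 2.24 g ÷ 207.2 g/mol = 0.01081 mol
Ratios (÷ 0.01081): O 2.000, Pb 1.000
Ratio ≈ 2:1, so the empirical formula is O2Pb

O2Pb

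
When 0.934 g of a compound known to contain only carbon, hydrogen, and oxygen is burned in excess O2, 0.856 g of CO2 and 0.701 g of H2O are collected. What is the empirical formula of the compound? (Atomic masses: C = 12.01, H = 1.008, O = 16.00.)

CH4O2

mol C = 0.856 / 44.01 = 0.01945; mass C = 0.01945 × 12.01 = 0.2336 g
mol H = 2 × (0.701 / 18.02) = 0.07780; mass H = 0.07780 × 1.008 = 0.07842 g
mass O = 0.934 − (0.3120) = 0.6220 g → mol O = 0.03887
Divide by the smallest (0.01945 mol C): C 1.000, H 4.000, O 1.999
Ratio ≈ 1:4:2, so the empirical formula is CH4O2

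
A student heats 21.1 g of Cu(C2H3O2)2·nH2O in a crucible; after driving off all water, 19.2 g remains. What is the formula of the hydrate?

Cu(C2H3O2)2·H2O

Mass of water lost = 21.1 − 19.2 = 1.9 g → 1.9 / 18.02 = 0.1054 mol H2O
Molar mass of Cu(C2H3O2)2 = 181.64 g/mol → mol Cu(C2H3O2)2 = 19.2 / 181.64 = 0.1057
n = 0.1054 / 0.1057 = 1.00 ≈ 1 → Cu(C2H3O2)2·H2O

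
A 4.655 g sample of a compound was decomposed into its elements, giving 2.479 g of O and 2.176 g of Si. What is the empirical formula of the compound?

O: 2.479 g ÷ 16.00 g/mol = 0.1549 mol
Si: 2.176 g ÷ 28.09 g/mol = 0.07747 mol
Ratios (÷ 0.07747): O 2.000, Si 1.000
→ O2Si

O2Si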